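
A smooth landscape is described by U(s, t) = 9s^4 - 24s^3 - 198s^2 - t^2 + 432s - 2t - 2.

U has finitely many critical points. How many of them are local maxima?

U separates as a function of s plus a function of t, so ∇U=0 decouples.
∂U/∂s = 36(s - 4)(s - 1)(s + 3) = 0 at s ∈ {-3, 1, 4}; ∂U/∂t = -2(t + 1) = 0 at t ∈ {-1}.
The Hessian is diagonal: diag(U_ss, U_tt). Second derivatives: U_ss(-3)=1008, U_ss(1)=-432, U_ss(4)=756; U_tt(-1)=-2.
Local maxima occur where both diagonal entries negative: (1, -1). Count: 1.

1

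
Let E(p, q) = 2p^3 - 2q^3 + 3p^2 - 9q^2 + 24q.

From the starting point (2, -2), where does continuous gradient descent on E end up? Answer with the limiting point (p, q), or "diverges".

(0, -4)

E is separable, so gradient descent decouples: p follows -∂E/∂p, q follows -∂E/∂q.
∂E/∂p = 6p(p + 1); at p=2 this is 36, so p decreases.
∂E/∂q = -6(q - 1)(q + 4); at q=-2 this is 36, so q decreases.
p converges to its nearest critical value 0 (a local min of the p-part); q converges to -4. The iterate converges to (0, -4).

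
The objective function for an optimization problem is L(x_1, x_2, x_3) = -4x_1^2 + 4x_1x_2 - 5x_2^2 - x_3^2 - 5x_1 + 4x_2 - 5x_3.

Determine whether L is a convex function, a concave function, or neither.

L is quadratic, so its Hessian is the constant matrix H = [[-8, 4, 0], [4, -10, 0], [0, 0, -2]].
Leading principal minors: -8, 64, -128.
Signs alternate −, +, − ⇒ H ≺ 0 ⇒ concave.

concave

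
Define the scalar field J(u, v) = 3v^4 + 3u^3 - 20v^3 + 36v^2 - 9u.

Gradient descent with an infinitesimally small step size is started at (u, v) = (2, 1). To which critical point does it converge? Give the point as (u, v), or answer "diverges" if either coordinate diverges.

(1, 0)

J is separable, so gradient descent decouples: u follows -∂J/∂u, v follows -∂J/∂v.
∂J/∂u = 9(u - 1)(u + 1); at u=2 this is 27, so u decreases.
∂J/∂v = 12v(v - 3)(v - 2); at v=1 this is 24, so v decreases.
u converges to its nearest critical value 1 (a local min of the u-part); v converges to 0. The iterate converges to (1, 0).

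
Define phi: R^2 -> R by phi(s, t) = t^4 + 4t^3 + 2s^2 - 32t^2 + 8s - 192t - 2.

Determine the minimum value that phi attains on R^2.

-778

phi(s,t) separates as P(s) + Q(t) − 2, so its minimum is min P + min Q − 2.
P'(s) = 4s + 8 vanishes at s ∈ {-2}; Q'(t) = 4(t - 4)(t + 3)(t + 4) vanishes at t ∈ {-4, -3, 4}.
Local minima of P (where P''>0): P(-2)=-8. Local minima of Q: Q(-4)=256, Q(4)=-768.
So the global minimum of phi is P(-2) + Q(4) − 2 = -8 − 768 − 2 = -778, attained at (-2, 4).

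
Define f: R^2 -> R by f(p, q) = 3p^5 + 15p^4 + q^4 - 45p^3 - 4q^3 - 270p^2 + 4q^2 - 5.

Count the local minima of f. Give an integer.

f separates as a function of p plus a function of q, so ∇f=0 decouples.
∂f/∂p = 15p(p - 3)(p + 3)(p + 4) = 0 at p ∈ {-4, -3, 0, 3}; ∂f/∂q = 4q(q - 2)(q - 1) = 0 at q ∈ {0, 1, 2}.
The Hessian is diagonal: diag(f_pp, f_qq). Second derivatives: f_pp(-4)=-420, f_pp(-3)=270, f_pp(0)=-540, f_pp(3)=1890; f_qq(0)=8, f_qq(1)=-4, f_qq(2)=8.
Local minima occur where both diagonal entries positive: (-3, 0), (-3, 2), (3, 0), (3, 2). Count: 4.

4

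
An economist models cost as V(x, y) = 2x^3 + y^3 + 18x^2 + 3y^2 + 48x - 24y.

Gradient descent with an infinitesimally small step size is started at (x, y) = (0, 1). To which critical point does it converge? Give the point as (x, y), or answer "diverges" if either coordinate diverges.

V is separable, so gradient descent decouples: x follows -∂V/∂x, y follows -∂V/∂y.
∂V/∂x = 6(x + 2)(x + 4); at x=0 this is 48, so x decreases.
∂V/∂y = 3(y - 2)(y + 4); at y=1 this is -15, so y increases.
x converges to its nearest critical value -2 (a local min of the x-part); y converges to 2. The iterate converges to (-2, 2).

(-2, 2)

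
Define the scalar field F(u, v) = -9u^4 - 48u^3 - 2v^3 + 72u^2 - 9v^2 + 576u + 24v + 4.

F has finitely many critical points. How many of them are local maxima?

F separates as a function of u plus a function of v, so ∇F=0 decouples.
∂F/∂u = -36(u - 2)(u + 2)(u + 4) = 0 at u ∈ {-4, -2, 2}; ∂F/∂v = -6(v - 1)(v + 4) = 0 at v ∈ {-4, 1}.
The Hessian is diagonal: diag(F_uu, F_vv). Second derivatives: F_uu(-4)=-432, F_uu(-2)=288, F_uu(2)=-864; F_vv(-4)=30, F_vv(1)=-30.
Local maxima occur where both diagonal entries negative: (-4, 1), (2, 1). Count: 2.

2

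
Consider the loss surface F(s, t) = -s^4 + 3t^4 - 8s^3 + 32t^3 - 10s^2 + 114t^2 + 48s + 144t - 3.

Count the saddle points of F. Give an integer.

5

F separates as a function of s plus a function of t, so ∇F=0 decouples.
∂F/∂s = -4(s - 1)(s + 3)(s + 4) = 0 at s ∈ {-4, -3, 1}; ∂F/∂t = 12(t + 1)(t + 3)(t + 4) = 0 at t ∈ {-4, -3, -1}.
The Hessian is diagonal: diag(F_ss, F_tt). Second derivatives: F_ss(-4)=-20, F_ss(-3)=16, F_ss(1)=-80; F_tt(-4)=36, F_tt(-3)=-24, F_tt(-1)=72.
Saddle points occur where the two diagonal entries have opposite signs: (-4, -4), (-4, -1), (-3, -3), (1, -4), (1, -1). Count: 5.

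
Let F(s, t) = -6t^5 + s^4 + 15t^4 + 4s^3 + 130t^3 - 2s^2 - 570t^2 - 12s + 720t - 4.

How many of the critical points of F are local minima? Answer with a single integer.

F separates as a function of s plus a function of t, so ∇F=0 decouples.
∂F/∂s = 4(s - 1)(s + 1)(s + 3) = 0 at s ∈ {-3, -1, 1}; ∂F/∂t = -30(t - 3)(t - 2)(t - 1)(t + 4) = 0 at t ∈ {-4, 1, 2, 3}.
The Hessian is diagonal: diag(F_ss, F_tt). Second derivatives: F_ss(-3)=32, F_ss(-1)=-16, F_ss(1)=32; F_tt(-4)=6300, F_tt(1)=-300, F_tt(2)=180, F_tt(3)=-420.
Local minima occur where both diagonal entries positive: (-3, -4), (-3, 2), (1, -4), (1, 2). Count: 4.

4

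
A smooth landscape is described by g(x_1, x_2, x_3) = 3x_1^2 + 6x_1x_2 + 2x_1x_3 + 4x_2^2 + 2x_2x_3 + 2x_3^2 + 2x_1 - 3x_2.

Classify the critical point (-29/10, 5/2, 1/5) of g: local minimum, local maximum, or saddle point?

The Hessian is constant: H = [[6, 6, 2], [6, 8, 2], [2, 2, 4]].
Leading principal minors: Δ₁ = 6, Δ₂ = 12, Δ₃ = 40.
All leading minors are positive, so H is positive definite: a local minimum.

local minimum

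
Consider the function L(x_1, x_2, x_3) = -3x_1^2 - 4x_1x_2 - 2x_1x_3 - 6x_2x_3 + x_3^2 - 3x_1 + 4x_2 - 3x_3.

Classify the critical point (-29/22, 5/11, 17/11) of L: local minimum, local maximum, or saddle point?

The Hessian is constant: H = [[-6, -4, -2], [-4, 0, -6], [-2, -6, 2]].
Leading principal minors: Δ₁ = -6, Δ₂ = -16, Δ₃ = 88.
The minors fit neither the all-positive nor the alternating-sign pattern, so H is indefinite: a saddle point.

saddle point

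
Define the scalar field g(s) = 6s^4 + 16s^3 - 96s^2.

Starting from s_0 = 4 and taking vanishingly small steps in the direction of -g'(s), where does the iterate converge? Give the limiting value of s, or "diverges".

g'(s) = 24s(s - 2)(s + 4), so g'(4) = 1536.
Gradient descent moves in the -g' direction, i.e. s is decreasing.
The nearest critical point in that direction is s = 2, where g'' = 288 > 0 (a local minimum). The iterate converges there.

2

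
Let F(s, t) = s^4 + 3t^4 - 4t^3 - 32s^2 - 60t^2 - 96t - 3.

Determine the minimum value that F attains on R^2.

-1091

F(s,t) separates as P(s) + Q(t) − 3, so its minimum is min P + min Q − 3.
P'(s) = 4s(s - 4)(s + 4) vanishes at s ∈ {-4, 0, 4}; Q'(t) = 12(t - 4)(t + 1)(t + 2) vanishes at t ∈ {-2, -1, 4}.
Local minima of P (where P''>0): P(-4)=-256, P(4)=-256. Local minima of Q: Q(-2)=32, Q(4)=-832.
So the global minimum of F is P(-4) + Q(4) − 3 = -256 − 832 − 3 = -1091, attained at (-4, 4).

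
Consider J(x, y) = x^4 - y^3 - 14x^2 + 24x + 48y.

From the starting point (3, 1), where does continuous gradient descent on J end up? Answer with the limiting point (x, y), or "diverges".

(2, -4)

J is separable, so gradient descent decouples: x follows -∂J/∂x, y follows -∂J/∂y.
∂J/∂x = 4(x - 2)(x - 1)(x + 3); at x=3 this is 48, so x decreases.
∂J/∂y = -3(y - 4)(y + 4); at y=1 this is 45, so y decreases.
x converges to its nearest critical value 2 (a local min of the x-part); y converges to -4. The iterate converges to (2, -4).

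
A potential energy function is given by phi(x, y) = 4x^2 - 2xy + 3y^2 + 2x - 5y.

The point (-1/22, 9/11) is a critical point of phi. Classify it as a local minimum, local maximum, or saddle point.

The Hessian of phi is constant: H = [[8, -2], [-2, 6]].
det(H) = 8·6 − (-2)² = 44.
det(H) > 0 and tr(H) = 14 > 0, so H is positive definite and the point is a local minimum.

local minimum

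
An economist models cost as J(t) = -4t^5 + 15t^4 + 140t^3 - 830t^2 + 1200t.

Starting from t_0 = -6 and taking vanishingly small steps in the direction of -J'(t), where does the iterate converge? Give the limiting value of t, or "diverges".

J'(t) = -20(t - 4)(t - 3)(t - 1)(t + 5), so J'(-6) = -12600.
Gradient descent moves in the -J' direction, i.e. t is increasing.
The nearest critical point in that direction is t = -5, where J'' = 8640 > 0 (a local minimum). The iterate converges there.

-5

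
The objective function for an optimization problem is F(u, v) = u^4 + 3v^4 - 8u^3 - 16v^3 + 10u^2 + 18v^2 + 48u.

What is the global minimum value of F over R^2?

F(u,v) separates as P(u) + Q(v), so its minimum is min P + min Q.
P'(u) = 4(u - 4)(u - 3)(u + 1) vanishes at u ∈ {-1, 3, 4}; Q'(v) = 12v(v - 3)(v - 1) vanishes at v ∈ {0, 1, 3}.
Local minima of P (where P''>0): P(-1)=-29, P(4)=96. Local minima of Q: Q(0)=0, Q(3)=-27.
So the global minimum of F is P(-1) + Q(3) = -29 − 27 = -56, attained at (-1, 3).

-56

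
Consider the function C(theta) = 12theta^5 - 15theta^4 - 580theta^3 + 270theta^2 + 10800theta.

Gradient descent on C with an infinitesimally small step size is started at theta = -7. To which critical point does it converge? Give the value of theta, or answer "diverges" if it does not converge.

C'(theta) = 60(theta - 5)(theta - 3)(theta + 3)(theta + 4), so C'(-7) = 86400.
Gradient descent moves in the -C' direction, i.e. theta is decreasing.
There is no critical point below theta=-7, and C' keeps the same sign, so the iterate runs off to −∞.

diverges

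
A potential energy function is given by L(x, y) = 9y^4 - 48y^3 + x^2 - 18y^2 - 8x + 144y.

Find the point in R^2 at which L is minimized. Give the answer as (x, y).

L(x,y) separates as P(x) + Q(y), so its minimum is min P + min Q.
P'(x) = 2x - 8 vanishes at x ∈ {4}; Q'(y) = 36(y - 4)(y - 1)(y + 1) vanishes at y ∈ {-1, 1, 4}.
Local minima of P (where P''>0): P(4)=-16. Local minima of Q: Q(-1)=-105, Q(4)=-480.
So the global minimum of L is P(4) + Q(4) = -16 − 480 = -496, attained at (4, 4).

(4, 4)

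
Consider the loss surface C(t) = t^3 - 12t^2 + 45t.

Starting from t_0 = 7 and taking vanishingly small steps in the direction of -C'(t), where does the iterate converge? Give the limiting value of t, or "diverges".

C'(t) = 3(t - 5)(t - 3), so C'(7) = 24.
Gradient descent moves in the -C' direction, i.e. t is decreasing.
The nearest critical point in that direction is t = 5, where C'' = 6 > 0 (a local minimum). The iterate converges there.

5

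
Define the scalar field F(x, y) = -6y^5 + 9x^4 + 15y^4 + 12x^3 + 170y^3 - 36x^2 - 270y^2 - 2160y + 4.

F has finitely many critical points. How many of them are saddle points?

F separates as a function of x plus a function of y, so ∇F=0 decouples.
∂F/∂x = 36x(x - 1)(x + 2) = 0 at x ∈ {-2, 0, 1}; ∂F/∂y = -30(y - 4)(y - 3)(y + 2)(y + 3) = 0 at y ∈ {-3, -2, 3, 4}.
The Hessian is diagonal: diag(F_xx, F_yy). Second derivatives: F_xx(-2)=216, F_xx(0)=-72, F_xx(1)=108; F_yy(-3)=1260, F_yy(-2)=-900, F_yy(3)=900, F_yy(4)=-1260.
Saddle points occur where the two diagonal entries have opposite signs: (-2, -2), (-2, 4), (0, -3), (0, 3), (1, -2), (1, 4). Count: 6.

6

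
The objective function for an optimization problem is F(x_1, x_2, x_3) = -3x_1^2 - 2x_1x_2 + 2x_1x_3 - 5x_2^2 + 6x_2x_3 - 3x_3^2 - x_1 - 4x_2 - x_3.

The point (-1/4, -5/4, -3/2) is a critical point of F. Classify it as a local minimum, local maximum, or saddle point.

The Hessian is constant: H = [[-6, -2, 2], [-2, -10, 6], [2, 6, -6]].
Leading principal minors: Δ₁ = -6, Δ₂ = 56, Δ₃ = -128.
The minors alternate sign starting negative (−, +, −), so H is negative definite: a local maximum.

local maximum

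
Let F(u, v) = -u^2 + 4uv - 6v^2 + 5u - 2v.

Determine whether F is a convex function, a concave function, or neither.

concave

F is quadratic, so its Hessian is the constant matrix H = [[-2, 4], [4, -12]].
det(H) = 8, tr(H) = -14.
det(H) > 0 and tr(H) < 0, so H is negative definite everywhere: concave.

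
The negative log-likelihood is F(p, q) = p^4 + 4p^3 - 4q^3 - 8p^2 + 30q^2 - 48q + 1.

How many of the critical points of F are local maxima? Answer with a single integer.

1

F separates as a function of p plus a function of q, so ∇F=0 decouples.
∂F/∂p = 4p(p - 1)(p + 4) = 0 at p ∈ {-4, 0, 1}; ∂F/∂q = -12(q - 4)(q - 1) = 0 at q ∈ {1, 4}.
The Hessian is diagonal: diag(F_pp, F_qq). Second derivatives: F_pp(-4)=80, F_pp(0)=-16, F_pp(1)=20; F_qq(1)=36, F_qq(4)=-36.
Local maxima occur where both diagonal entries negative: (0, 4). Count: 1.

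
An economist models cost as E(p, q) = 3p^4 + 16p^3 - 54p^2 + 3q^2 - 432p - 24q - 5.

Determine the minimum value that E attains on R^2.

E(p,q) separates as A(p) + B(q) − 5, so its minimum is min A + min B − 5.
A'(p) = 12(p - 3)(p + 3)(p + 4) vanishes at p ∈ {-4, -3, 3}; B'(q) = 6q - 24 vanishes at q ∈ {4}.
Local minima of A (where A''>0): A(-4)=608, A(3)=-1107. Local minima of B: B(4)=-48.
So the global minimum of E is A(3) + B(4) − 5 = -1107 − 48 − 5 = -1160, attained at (3, 4).

-1160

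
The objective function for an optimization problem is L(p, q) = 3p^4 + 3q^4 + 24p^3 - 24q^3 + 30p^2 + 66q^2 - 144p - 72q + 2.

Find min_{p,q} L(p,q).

L(p,q) separates as A(p) + B(q) + 2, so its minimum is min A + min B + 2.
A'(p) = 12(p - 1)(p + 3)(p + 4) vanishes at p ∈ {-4, -3, 1}; B'(q) = 12(q - 3)(q - 2)(q - 1) vanishes at q ∈ {1, 2, 3}.
Local minima of A (where A''>0): A(-4)=288, A(1)=-87. Local minima of B: B(1)=-27, B(3)=-27.
So the global minimum of L is A(1) + B(1) + 2 = -87 − 27 + 2 = -112, attained at (1, 1).

-112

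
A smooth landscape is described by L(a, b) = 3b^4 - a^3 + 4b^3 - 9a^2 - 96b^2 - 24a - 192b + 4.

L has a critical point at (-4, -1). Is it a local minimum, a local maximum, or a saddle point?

saddle point

The mixed partial ∂²L/∂a∂b is 0, so the Hessian at any point is diag(L_aa, L_bb) = diag(-6(a + 3), 12(3b^2 + 2b - 16)).
At (-4, -1): H = diag(6, -180).
The eigenvalues have opposite signs, so H is indefinite: a saddle point.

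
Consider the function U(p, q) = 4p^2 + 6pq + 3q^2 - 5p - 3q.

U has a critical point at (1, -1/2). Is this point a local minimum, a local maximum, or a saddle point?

The Hessian of U is constant: H = [[8, 6], [6, 6]].
det(H) = 8·6 − 6² = 12.
det(H) > 0 and tr(H) = 14 > 0, so H is positive definite and the point is a local minimum.

local minimum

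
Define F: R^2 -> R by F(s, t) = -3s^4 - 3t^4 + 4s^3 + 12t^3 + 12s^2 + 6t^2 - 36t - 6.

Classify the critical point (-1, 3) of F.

The mixed partial ∂²F/∂s∂t is 0, so the Hessian at any point is diag(F_ss, F_tt) = diag(12(-3s^2 + 2s + 2), 12(-3t^2 + 6t + 1)).
At (-1, 3): H = diag(-36, -96).
Both eigenvalues are negative, so H is negative definite: a local maximum.

local maximum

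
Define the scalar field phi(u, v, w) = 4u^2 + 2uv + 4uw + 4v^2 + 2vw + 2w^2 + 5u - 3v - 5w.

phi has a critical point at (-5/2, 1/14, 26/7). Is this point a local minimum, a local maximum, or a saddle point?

The Hessian is constant: H = [[8, 2, 4], [2, 8, 2], [4, 2, 4]].
Leading principal minors: Δ₁ = 8, Δ₂ = 60, Δ₃ = 112.
All leading minors are positive, so H is positive definite: a local minimum.

local minimum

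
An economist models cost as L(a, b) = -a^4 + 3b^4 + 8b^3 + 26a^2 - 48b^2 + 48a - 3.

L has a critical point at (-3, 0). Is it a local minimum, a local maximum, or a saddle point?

The mixed partial ∂²L/∂a∂b is 0, so the Hessian at any point is diag(L_aa, L_bb) = diag(4(-3a^2 + 13), 12(3b^2 + 4b - 8)).
At (-3, 0): H = diag(-56, -96).
Both eigenvalues are negative, so H is negative definite: a local maximum.

local maximum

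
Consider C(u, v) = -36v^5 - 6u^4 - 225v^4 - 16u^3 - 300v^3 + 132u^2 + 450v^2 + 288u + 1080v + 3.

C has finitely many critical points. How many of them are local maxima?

4

C separates as a function of u plus a function of v, so ∇C=0 decouples.
∂C/∂u = -24(u - 3)(u + 1)(u + 4) = 0 at u ∈ {-4, -1, 3}; ∂C/∂v = -180(v - 1)(v + 1)(v + 2)(v + 3) = 0 at v ∈ {-3, -2, -1, 1}.
The Hessian is diagonal: diag(C_uu, C_vv). Second derivatives: C_uu(-4)=-504, C_uu(-1)=288, C_uu(3)=-672; C_vv(-3)=1440, C_vv(-2)=-540, C_vv(-1)=720, C_vv(1)=-4320.
Local maxima occur where both diagonal entries negative: (-4, -2), (-4, 1), (3, -2), (3, 1). Count: 4.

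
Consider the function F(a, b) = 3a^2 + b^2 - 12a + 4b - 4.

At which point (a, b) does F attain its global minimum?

(2, -2)

F(a,b) separates as P(a) + Q(b) − 4, so its minimum is min P + min Q − 4.
P'(a) = 6a - 12 vanishes at a ∈ {2}; Q'(b) = 2b + 4 vanishes at b ∈ {-2}.
Local minima of P (where P''>0): P(2)=-12. Local minima of Q: Q(-2)=-4.
So the global minimum of F is P(2) + Q(-2) − 4 = -12 − 4 − 4 = -20, attained at (2, -2).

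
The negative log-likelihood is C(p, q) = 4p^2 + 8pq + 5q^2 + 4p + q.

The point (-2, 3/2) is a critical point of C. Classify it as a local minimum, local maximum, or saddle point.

The Hessian of C is constant: H = [[8, 8], [8, 10]].
det(H) = 8·10 − 8² = 16.
det(H) > 0 and tr(H) = 18 > 0, so H is positive definite and the point is a local minimum.

local minimum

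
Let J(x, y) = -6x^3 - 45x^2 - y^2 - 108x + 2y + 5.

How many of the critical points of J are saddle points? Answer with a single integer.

J separates as a function of x plus a function of y, so ∇J=0 decouples.
∂J/∂x = -18(x + 2)(x + 3) = 0 at x ∈ {-3, -2}; ∂J/∂y = -2(y - 1) = 0 at y ∈ {1}.
The Hessian is diagonal: diag(J_xx, J_yy). Second derivatives: J_xx(-3)=18, J_xx(-2)=-18; J_yy(1)=-2.
Saddle points occur where the two diagonal entries have opposite signs: (-3, 1). Count: 1.

1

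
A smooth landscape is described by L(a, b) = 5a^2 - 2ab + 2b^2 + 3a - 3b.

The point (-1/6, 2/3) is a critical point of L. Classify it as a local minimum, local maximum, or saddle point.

The Hessian of L is constant: H = [[10, -2], [-2, 4]].
det(H) = 10·4 − (-2)² = 36.
det(H) > 0 and tr(H) = 14 > 0, so H is positive definite and the point is a local minimum.

local minimum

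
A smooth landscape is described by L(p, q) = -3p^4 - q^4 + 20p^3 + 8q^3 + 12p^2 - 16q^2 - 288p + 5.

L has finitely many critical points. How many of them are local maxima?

4

L separates as a function of p plus a function of q, so ∇L=0 decouples.
∂L/∂p = -12(p - 4)(p - 3)(p + 2) = 0 at p ∈ {-2, 3, 4}; ∂L/∂q = -4q(q - 4)(q - 2) = 0 at q ∈ {0, 2, 4}.
The Hessian is diagonal: diag(L_pp, L_qq). Second derivatives: L_pp(-2)=-360, L_pp(3)=60, L_pp(4)=-72; L_qq(0)=-32, L_qq(2)=16, L_qq(4)=-32.
Local maxima occur where both diagonal entries negative: (-2, 0), (-2, 4), (4, 0), (4, 4). Count: 4.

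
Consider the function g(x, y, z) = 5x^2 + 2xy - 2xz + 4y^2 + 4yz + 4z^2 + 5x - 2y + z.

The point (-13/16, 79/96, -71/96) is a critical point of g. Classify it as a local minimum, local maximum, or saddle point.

The Hessian is constant: H = [[10, 2, -2], [2, 8, 4], [-2, 4, 8]].
Leading principal minors: Δ₁ = 10, Δ₂ = 76, Δ₃ = 384.
All leading minors are positive, so H is positive definite: a local minimum.

local minimum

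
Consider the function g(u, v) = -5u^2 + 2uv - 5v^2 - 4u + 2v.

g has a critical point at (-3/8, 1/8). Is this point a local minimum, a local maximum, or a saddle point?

The Hessian of g is constant: H = [[-10, 2], [2, -10]].
det(H) = (-10)·(-10) − 2² = 96.
det(H) > 0 and tr(H) = -20 < 0, so H is negative definite and the point is a local maximum.

local maximum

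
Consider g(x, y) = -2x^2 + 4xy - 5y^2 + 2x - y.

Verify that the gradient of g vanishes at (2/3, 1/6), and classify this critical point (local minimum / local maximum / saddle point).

local maximum

∇g = (-4x + 4y + 2, 4x - 10y - 1); substituting (2/3, 1/6) gives ∇g = (0, 0), so (2/3, 1/6) is indeed a critical point.
The Hessian of g is constant: H = [[-4, 4], [4, -10]].
det(H) = (-4)·(-10) − 4² = 24.
det(H) > 0 and tr(H) = -14 < 0, so H is negative definite and the point is a local maximum.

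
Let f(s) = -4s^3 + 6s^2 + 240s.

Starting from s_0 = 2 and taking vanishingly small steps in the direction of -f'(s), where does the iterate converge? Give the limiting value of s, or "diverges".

f'(s) = -12(s - 5)(s + 4), so f'(2) = 216.
Gradient descent moves in the -f' direction, i.e. s is decreasing.
The nearest critical point in that direction is s = -4, where f'' = 108 > 0 (a local minimum). The iterate converges there.

-4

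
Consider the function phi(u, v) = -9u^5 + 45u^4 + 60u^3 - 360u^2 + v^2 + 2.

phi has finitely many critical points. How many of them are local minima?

2

phi separates as a function of u plus a function of v, so ∇phi=0 decouples.
∂phi/∂u = -45u(u - 4)(u - 2)(u + 2) = 0 at u ∈ {-2, 0, 2, 4}; ∂phi/∂v = 2v = 0 at v ∈ {0}.
The Hessian is diagonal: diag(phi_uu, phi_vv). Second derivatives: phi_uu(-2)=2160, phi_uu(0)=-720, phi_uu(2)=720, phi_uu(4)=-2160; phi_vv(0)=2.
Local minima occur where both diagonal entries positive: (-2, 0), (2, 0). Count: 2.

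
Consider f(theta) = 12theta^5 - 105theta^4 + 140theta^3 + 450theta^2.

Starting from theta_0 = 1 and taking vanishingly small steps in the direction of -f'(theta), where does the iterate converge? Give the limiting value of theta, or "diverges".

f'(theta) = 60theta(theta - 5)(theta - 3)(theta + 1), so f'(1) = 960.
Gradient descent moves in the -f' direction, i.e. theta is decreasing.
The nearest critical point in that direction is theta = 0, where f'' = 900 > 0 (a local minimum). The iterate converges there.

0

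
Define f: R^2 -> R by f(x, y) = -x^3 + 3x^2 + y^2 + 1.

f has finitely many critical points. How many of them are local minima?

f separates as a function of x plus a function of y, so ∇f=0 decouples.
∂f/∂x = -3x(x - 2) = 0 at x ∈ {0, 2}; ∂f/∂y = 2y = 0 at y ∈ {0}.
The Hessian is diagonal: diag(f_xx, f_yy). Second derivatives: f_xx(0)=6, f_xx(2)=-6; f_yy(0)=2.
Local minima occur where both diagonal entries positive: (0, 0). Count: 1.

1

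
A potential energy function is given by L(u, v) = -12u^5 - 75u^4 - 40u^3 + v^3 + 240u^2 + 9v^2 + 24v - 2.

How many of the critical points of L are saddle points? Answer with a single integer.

L separates as a function of u plus a function of v, so ∇L=0 decouples.
∂L/∂u = -60u(u - 1)(u + 2)(u + 4) = 0 at u ∈ {-4, -2, 0, 1}; ∂L/∂v = 3(v + 2)(v + 4) = 0 at v ∈ {-4, -2}.
The Hessian is diagonal: diag(L_uu, L_vv). Second derivatives: L_uu(-4)=2400, L_uu(-2)=-720, L_uu(0)=480, L_uu(1)=-900; L_vv(-4)=-6, L_vv(-2)=6.
Saddle points occur where the two diagonal entries have opposite signs: (-4, -4), (-2, -2), (0, -4), (1, -2). Count: 4.

4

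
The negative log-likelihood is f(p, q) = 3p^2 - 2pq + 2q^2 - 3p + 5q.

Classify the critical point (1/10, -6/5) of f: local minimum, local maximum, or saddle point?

The Hessian of f is constant: H = [[6, -2], [-2, 4]].
det(H) = 6·4 − (-2)² = 20.
det(H) > 0 and tr(H) = 10 > 0, so H is positive definite and the point is a local minimum.

local minimum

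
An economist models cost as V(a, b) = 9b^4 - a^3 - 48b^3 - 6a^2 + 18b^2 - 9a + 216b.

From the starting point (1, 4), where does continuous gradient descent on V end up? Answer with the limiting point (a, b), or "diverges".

diverges

V is separable, so gradient descent decouples: a follows -∂V/∂a, b follows -∂V/∂b.
∂V/∂a = -3(a + 1)(a + 3); at a=1 this is -24, so a increases.
∂V/∂b = 36(b - 3)(b - 2)(b + 1); at b=4 this is 360, so b decreases.
The a-coordinate has no critical point in that direction and runs off to infinity.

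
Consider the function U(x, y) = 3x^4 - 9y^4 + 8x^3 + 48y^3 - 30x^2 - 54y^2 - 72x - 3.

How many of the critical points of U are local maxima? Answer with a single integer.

U separates as a function of x plus a function of y, so ∇U=0 decouples.
∂U/∂x = 12(x - 2)(x + 1)(x + 3) = 0 at x ∈ {-3, -1, 2}; ∂U/∂y = -36y(y - 3)(y - 1) = 0 at y ∈ {0, 1, 3}.
The Hessian is diagonal: diag(U_xx, U_yy). Second derivatives: U_xx(-3)=120, U_xx(-1)=-72, U_xx(2)=180; U_yy(0)=-108, U_yy(1)=72, U_yy(3)=-216.
Local maxima occur where both diagonal entries negative: (-1, 0), (-1, 3). Count: 2.

2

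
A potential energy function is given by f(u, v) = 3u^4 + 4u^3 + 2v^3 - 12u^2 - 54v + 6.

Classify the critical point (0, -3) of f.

local maximum

The mixed partial ∂²f/∂u∂v is 0, so the Hessian at any point is diag(f_uu, f_vv) = diag(12(3u^2 + 2u - 2), 12v).
At (0, -3): H = diag(-24, -36).
Both eigenvalues are negative, so H is negative definite: a local maximum.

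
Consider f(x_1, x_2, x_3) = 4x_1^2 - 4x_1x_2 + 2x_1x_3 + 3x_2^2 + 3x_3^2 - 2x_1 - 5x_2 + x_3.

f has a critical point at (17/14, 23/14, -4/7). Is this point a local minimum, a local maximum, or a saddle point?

local minimum

The Hessian is constant: H = [[8, -4, 2], [-4, 6, 0], [2, 0, 6]].
Leading principal minors: Δ₁ = 8, Δ₂ = 32, Δ₃ = 168.
All leading minors are positive, so H is positive definite: a local minimum.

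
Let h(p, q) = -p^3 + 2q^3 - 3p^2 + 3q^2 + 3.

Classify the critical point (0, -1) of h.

local maximum

The mixed partial ∂²h/∂p∂q is 0, so the Hessian at any point is diag(h_pp, h_qq) = diag(-6(p + 1), 6(2q + 1)).
At (0, -1): H = diag(-6, -6).
Both eigenvalues are negative, so H is negative definite: a local maximum.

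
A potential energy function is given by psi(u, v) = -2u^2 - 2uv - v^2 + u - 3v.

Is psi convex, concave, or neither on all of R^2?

psi is quadratic, so its Hessian is the constant matrix H = [[-4, -2], [-2, -2]].
det(H) = 4, tr(H) = -6.
det(H) > 0 and tr(H) < 0, so H is negative definite everywhere: concave.

concave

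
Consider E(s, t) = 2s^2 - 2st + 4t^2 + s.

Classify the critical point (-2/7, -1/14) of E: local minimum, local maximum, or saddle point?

local minimum

The Hessian of E is constant: H = [[4, -2], [-2, 8]].
det(H) = 4·8 − (-2)² = 28.
det(H) > 0 and tr(H) = 12 > 0, so H is positive definite and the point is a local minimum.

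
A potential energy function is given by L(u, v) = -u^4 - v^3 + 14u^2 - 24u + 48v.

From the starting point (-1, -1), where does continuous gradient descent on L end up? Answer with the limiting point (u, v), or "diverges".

(1, -4)

L is separable, so gradient descent decouples: u follows -∂L/∂u, v follows -∂L/∂v.
∂L/∂u = -4(u - 2)(u - 1)(u + 3); at u=-1 this is -48, so u increases.
∂L/∂v = -3(v - 4)(v + 4); at v=-1 this is 45, so v decreases.
u converges to its nearest critical value 1 (a local min of the u-part); v converges to -4. The iterate converges to (1, -4).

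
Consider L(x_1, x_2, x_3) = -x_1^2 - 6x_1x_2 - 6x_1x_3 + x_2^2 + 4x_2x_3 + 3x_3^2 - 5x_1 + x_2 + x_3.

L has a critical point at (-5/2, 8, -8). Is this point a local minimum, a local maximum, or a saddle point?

saddle point

The Hessian is constant: H = [[-2, -6, -6], [-6, 2, 4], [-6, 4, 6]].
Leading principal minors: Δ₁ = -2, Δ₂ = -40, Δ₃ = 8.
The minors fit neither the all-positive nor the alternating-sign pattern, so H is indefinite: a saddle point.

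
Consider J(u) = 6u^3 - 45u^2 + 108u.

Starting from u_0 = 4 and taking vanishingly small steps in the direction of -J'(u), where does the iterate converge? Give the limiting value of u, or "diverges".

3

J'(u) = 18(u - 3)(u - 2), so J'(4) = 36.
Gradient descent moves in the -J' direction, i.e. u is decreasing.
The nearest critical point in that direction is u = 3, where J'' = 18 > 0 (a local minimum). The iterate converges there.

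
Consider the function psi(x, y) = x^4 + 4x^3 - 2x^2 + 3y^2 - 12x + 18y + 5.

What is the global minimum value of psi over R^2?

-31

psi(x,y) separates as P(x) + Q(y) + 5, so its minimum is min P + min Q + 5.
P'(x) = 4(x - 1)(x + 1)(x + 3) vanishes at x ∈ {-3, -1, 1}; Q'(y) = 6y + 18 vanishes at y ∈ {-3}.
Local minima of P (where P''>0): P(-3)=-9, P(1)=-9. Local minima of Q: Q(-3)=-27.
So the global minimum of psi is P(-3) + Q(-3) + 5 = -9 − 27 + 5 = -31, attained at (-3, -3).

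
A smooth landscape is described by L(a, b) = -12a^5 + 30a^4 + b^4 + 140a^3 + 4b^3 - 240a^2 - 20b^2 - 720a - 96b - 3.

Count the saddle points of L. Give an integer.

L separates as a function of a plus a function of b, so ∇L=0 decouples.
∂L/∂a = -60(a - 3)(a - 2)(a + 1)(a + 2) = 0 at a ∈ {-2, -1, 2, 3}; ∂L/∂b = 4(b - 3)(b + 2)(b + 4) = 0 at b ∈ {-4, -2, 3}.
The Hessian is diagonal: diag(L_aa, L_bb). Second derivatives: L_aa(-2)=1200, L_aa(-1)=-720, L_aa(2)=720, L_aa(3)=-1200; L_bb(-4)=56, L_bb(-2)=-40, L_bb(3)=140.
Saddle points occur where the two diagonal entries have opposite signs: (-2, -2), (-1, -4), (-1, 3), (2, -2), (3, -4), (3, 3). Count: 6.

6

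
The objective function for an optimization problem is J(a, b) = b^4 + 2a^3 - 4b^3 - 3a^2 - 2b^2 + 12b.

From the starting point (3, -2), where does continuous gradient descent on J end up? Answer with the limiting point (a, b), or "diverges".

J is separable, so gradient descent decouples: a follows -∂J/∂a, b follows -∂J/∂b.
∂J/∂a = 6a(a - 1); at a=3 this is 36, so a decreases.
∂J/∂b = 4(b - 3)(b - 1)(b + 1); at b=-2 this is -60, so b increases.
a converges to its nearest critical value 1 (a local min of the a-part); b converges to -1. The iterate converges to (1, -1).

(1, -1)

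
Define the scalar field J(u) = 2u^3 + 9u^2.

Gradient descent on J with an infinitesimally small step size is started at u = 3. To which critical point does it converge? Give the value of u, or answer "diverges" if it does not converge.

J'(u) = 6u(u + 3), so J'(3) = 108.
Gradient descent moves in the -J' direction, i.e. u is decreasing.
The nearest critical point in that direction is u = 0, where J'' = 18 > 0 (a local minimum). The iterate converges there.

0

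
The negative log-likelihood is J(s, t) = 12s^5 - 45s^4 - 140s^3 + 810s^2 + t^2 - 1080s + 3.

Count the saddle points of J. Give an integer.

2

J separates as a function of s plus a function of t, so ∇J=0 decouples.
∂J/∂s = 60(s - 3)(s - 2)(s - 1)(s + 3) = 0 at s ∈ {-3, 1, 2, 3}; ∂J/∂t = 2t = 0 at t ∈ {0}.
The Hessian is diagonal: diag(J_ss, J_tt). Second derivatives: J_ss(-3)=-7200, J_ss(1)=480, J_ss(2)=-300, J_ss(3)=720; J_tt(0)=2.
Saddle points occur where the two diagonal entries have opposite signs: (-3, 0), (2, 0). Count: 2.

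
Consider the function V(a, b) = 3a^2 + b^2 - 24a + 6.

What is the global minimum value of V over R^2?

-42

V(a,b) separates as P(a) + Q(b) + 6, so its minimum is min P + min Q + 6.
P'(a) = 6a - 24 vanishes at a ∈ {4}; Q'(b) = 2b vanishes at b ∈ {0}.
Local minima of P (where P''>0): P(4)=-48. Local minima of Q: Q(0)=0.
So the global minimum of V is P(4) + Q(0) + 6 = -48 + 0 + 6 = -42, attained at (4, 0).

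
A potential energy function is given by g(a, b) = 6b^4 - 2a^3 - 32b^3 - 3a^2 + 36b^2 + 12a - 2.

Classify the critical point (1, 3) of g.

saddle point

The mixed partial ∂²g/∂a∂b is 0, so the Hessian at any point is diag(g_aa, g_bb) = diag(-6(2a + 1), 24(3b^2 - 8b + 3)).
At (1, 3): H = diag(-18, 144).
The eigenvalues have opposite signs, so H is indefinite: a saddle point.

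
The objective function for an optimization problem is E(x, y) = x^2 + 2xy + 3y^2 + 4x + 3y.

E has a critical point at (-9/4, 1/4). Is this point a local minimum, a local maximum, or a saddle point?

local minimum

The Hessian of E is constant: H = [[2, 2], [2, 6]].
det(H) = 2·6 − 2² = 8.
det(H) > 0 and tr(H) = 8 > 0, so H is positive definite and the point is a local minimum.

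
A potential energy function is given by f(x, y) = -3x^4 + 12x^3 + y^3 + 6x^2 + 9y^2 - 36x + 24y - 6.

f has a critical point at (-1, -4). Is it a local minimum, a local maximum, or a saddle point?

local maximum

The mixed partial ∂²f/∂x∂y is 0, so the Hessian at any point is diag(f_xx, f_yy) = diag(12(-3x^2 + 6x + 1), 6(y + 3)).
At (-1, -4): H = diag(-96, -6).
Both eigenvalues are negative, so H is negative definite: a local maximum.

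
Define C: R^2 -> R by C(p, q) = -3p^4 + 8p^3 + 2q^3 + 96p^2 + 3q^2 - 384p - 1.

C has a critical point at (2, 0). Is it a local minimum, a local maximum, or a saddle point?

The mixed partial ∂²C/∂p∂q is 0, so the Hessian at any point is diag(C_pp, C_qq) = diag(12(-3p^2 + 4p + 16), 6(2q + 1)).
At (2, 0): H = diag(144, 6).
Both eigenvalues are positive, so H is positive definite: a local minimum.

local minimum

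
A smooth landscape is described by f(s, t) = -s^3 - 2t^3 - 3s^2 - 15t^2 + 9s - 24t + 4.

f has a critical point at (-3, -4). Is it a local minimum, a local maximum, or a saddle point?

local minimum

The mixed partial ∂²f/∂s∂t is 0, so the Hessian at any point is diag(f_ss, f_tt) = diag(-6(s + 1), -6(2t + 5)).
At (-3, -4): H = diag(12, 18).
Both eigenvalues are positive, so H is positive definite: a local minimum.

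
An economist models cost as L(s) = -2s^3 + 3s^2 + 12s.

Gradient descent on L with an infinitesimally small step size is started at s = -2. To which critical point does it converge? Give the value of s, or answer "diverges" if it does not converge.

-1

L'(s) = -6(s - 2)(s + 1), so L'(-2) = -24.
Gradient descent moves in the -L' direction, i.e. s is increasing.
The nearest critical point in that direction is s = -1, where L'' = 18 > 0 (a local minimum). The iterate converges there.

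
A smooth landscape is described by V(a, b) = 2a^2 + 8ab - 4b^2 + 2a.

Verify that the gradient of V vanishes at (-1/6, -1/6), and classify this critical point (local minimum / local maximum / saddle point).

∇V = (4a + 8b + 2, 8a - 8b); substituting (-1/6, -1/6) gives ∇V = (0, 0), so (-1/6, -1/6) is indeed a critical point.
The Hessian of V is constant: H = [[4, 8], [8, -8]].
det(H) = 4·(-8) − 8² = -96.
Since det(H) < 0, H is indefinite and the critical point is a saddle point.

saddle point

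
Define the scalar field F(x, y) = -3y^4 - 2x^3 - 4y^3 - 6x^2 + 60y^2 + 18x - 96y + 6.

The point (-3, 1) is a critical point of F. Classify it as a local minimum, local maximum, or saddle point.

local minimum

The mixed partial ∂²F/∂x∂y is 0, so the Hessian at any point is diag(F_xx, F_yy) = diag(-12(x + 1), 12(-3y^2 - 2y + 10)).
At (-3, 1): H = diag(24, 60).
Both eigenvalues are positive, so H is positive definite: a local minimum.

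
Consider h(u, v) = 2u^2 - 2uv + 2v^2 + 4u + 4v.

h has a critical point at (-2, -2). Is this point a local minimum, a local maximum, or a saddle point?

local minimum

The Hessian of h is constant: H = [[4, -2], [-2, 4]].
det(H) = 4·4 − (-2)² = 12.
det(H) > 0 and tr(H) = 8 > 0, so H is positive definite and the point is a local minimum.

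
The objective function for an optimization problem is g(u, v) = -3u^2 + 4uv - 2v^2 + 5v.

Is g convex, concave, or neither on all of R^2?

g is quadratic, so its Hessian is the constant matrix H = [[-6, 4], [4, -4]].
det(H) = 8, tr(H) = -10.
det(H) > 0 and tr(H) < 0, so H is negative definite everywhere: concave.

concave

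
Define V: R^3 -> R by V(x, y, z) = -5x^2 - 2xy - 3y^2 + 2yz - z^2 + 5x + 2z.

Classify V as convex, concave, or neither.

concave

V is quadratic, so its Hessian is the constant matrix H = [[-10, -2, 0], [-2, -6, 2], [0, 2, -2]].
Leading principal minors: -10, 56, -72.
Signs alternate −, +, − ⇒ H ≺ 0 ⇒ concave.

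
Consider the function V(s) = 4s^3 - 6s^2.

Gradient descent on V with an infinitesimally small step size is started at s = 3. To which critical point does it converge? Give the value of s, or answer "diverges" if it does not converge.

V'(s) = 12s(s - 1), so V'(3) = 72.
Gradient descent moves in the -V' direction, i.e. s is decreasing.
The nearest critical point in that direction is s = 1, where V'' = 12 > 0 (a local minimum). The iterate converges there.

1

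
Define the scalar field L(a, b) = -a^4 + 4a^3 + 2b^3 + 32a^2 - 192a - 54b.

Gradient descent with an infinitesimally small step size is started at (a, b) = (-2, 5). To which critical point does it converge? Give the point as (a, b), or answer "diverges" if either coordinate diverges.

L is separable, so gradient descent decouples: a follows -∂L/∂a, b follows -∂L/∂b.
∂L/∂a = -4(a - 4)(a - 3)(a + 4); at a=-2 this is -240, so a increases.
∂L/∂b = 6(b - 3)(b + 3); at b=5 this is 96, so b decreases.
a converges to its nearest critical value 3 (a local min of the a-part); b converges to 3. The iterate converges to (3, 3).

(3, 3)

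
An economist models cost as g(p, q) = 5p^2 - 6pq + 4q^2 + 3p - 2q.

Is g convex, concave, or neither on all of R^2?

convex

g is quadratic, so its Hessian is the constant matrix H = [[10, -6], [-6, 8]].
det(H) = 44, tr(H) = 18.
det(H) > 0 and tr(H) > 0, so H is positive definite everywhere: convex.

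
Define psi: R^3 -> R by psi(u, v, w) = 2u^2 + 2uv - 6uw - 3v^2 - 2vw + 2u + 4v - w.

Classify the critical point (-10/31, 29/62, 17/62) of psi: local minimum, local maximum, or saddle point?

The Hessian is constant: H = [[4, 2, -6], [2, -6, -2], [-6, -2, 0]].
Leading principal minors: Δ₁ = 4, Δ₂ = -28, Δ₃ = 248.
The minors fit neither the all-positive nor the alternating-sign pattern, so H is indefinite: a saddle point.

saddle point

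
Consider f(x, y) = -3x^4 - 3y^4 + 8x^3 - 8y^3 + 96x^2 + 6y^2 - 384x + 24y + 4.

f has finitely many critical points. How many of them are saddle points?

4

f separates as a function of x plus a function of y, so ∇f=0 decouples.
∂f/∂x = -12(x - 4)(x - 2)(x + 4) = 0 at x ∈ {-4, 2, 4}; ∂f/∂y = -12(y - 1)(y + 1)(y + 2) = 0 at y ∈ {-2, -1, 1}.
The Hessian is diagonal: diag(f_xx, f_yy). Second derivatives: f_xx(-4)=-576, f_xx(2)=144, f_xx(4)=-192; f_yy(-2)=-36, f_yy(-1)=24, f_yy(1)=-72.
Saddle points occur where the two diagonal entries have opposite signs: (-4, -1), (2, -2), (2, 1), (4, -1). Count: 4.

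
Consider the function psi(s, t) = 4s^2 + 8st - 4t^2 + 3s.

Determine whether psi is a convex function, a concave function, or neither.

psi is quadratic, so its Hessian is the constant matrix H = [[8, 8], [8, -8]].
det(H) = -128, tr(H) = 0.
det(H) < 0, so H is indefinite: neither convex nor concave.

neither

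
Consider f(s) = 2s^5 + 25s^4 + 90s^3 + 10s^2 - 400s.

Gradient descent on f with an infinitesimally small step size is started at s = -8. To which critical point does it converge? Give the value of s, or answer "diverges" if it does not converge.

diverges

f'(s) = 10(s - 1)(s + 2)(s + 4)(s + 5), so f'(-8) = 6480.
Gradient descent moves in the -f' direction, i.e. s is decreasing.
There is no critical point below s=-8, and f' keeps the same sign, so the iterate runs off to −∞.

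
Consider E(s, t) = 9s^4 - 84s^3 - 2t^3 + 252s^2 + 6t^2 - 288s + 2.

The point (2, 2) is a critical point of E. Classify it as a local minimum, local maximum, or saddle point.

local maximum

The mixed partial ∂²E/∂s∂t is 0, so the Hessian at any point is diag(E_ss, E_tt) = diag(36(3s^2 - 14s + 14), 12(-t + 1)).
At (2, 2): H = diag(-72, -12).
Both eigenvalues are negative, so H is negative definite: a local maximum.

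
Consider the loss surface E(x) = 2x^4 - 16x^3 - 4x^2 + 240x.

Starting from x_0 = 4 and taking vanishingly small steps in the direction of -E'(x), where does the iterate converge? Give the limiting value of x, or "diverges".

E'(x) = 8(x - 5)(x - 3)(x + 2), so E'(4) = -48.
Gradient descent moves in the -E' direction, i.e. x is increasing.
The nearest critical point in that direction is x = 5, where E'' = 112 > 0 (a local minimum). The iterate converges there.

5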